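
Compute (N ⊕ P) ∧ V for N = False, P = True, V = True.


N = False, P = True, V = True
Step 1: N ⊕ P = False XOR True = True
Step 2: True ∧ V = True AND True = True
XOR true when exactly one of N,P is true; then AND with V.

True


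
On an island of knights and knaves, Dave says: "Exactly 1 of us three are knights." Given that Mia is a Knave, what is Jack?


Dave claims exactly 1 knights among Dave, Mia, Jack.
Given: Mia is a Knave.

Case 1: Dave is a Knight (tells truth)
  Then exactly 1 of the three are knights.
  Counting Dave, Mia: 1 knight(s) so far. Need 0 more → Jack = Knave.
Case 2: Dave is a Knave (lies)
  Then the count is NOT 1.
  If Jack = Knight, count = 1 = 1 → claim would be true, contradicts lie.
  If Jack = Knave, count = 0 ≠ 1 → lie confirmed ✓

Jack is a Knave.

Knave


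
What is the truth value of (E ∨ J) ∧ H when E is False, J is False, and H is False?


E = False, J = False, H = False
Step 1: E ∨ J = False OR False = False
Step 2: False ∧ H = False AND False = False
OR is true when at least one operand is true; AND requires both.

False


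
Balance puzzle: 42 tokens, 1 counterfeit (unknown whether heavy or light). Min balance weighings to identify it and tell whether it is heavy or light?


Let n = 42. 84 possibilities (n tokens × lighter/heavier); each weighing has 3 outcomes.
Bound for k weighings: say the first weighing puts j tokens on each pan. If it tips, the 2j weighed tokens remain suspects (each with a known direction) and k-1 weighings give 3^(k-1) outcomes; 3^(k-1) is odd, so 2j ≤ 3^(k-1) - 1. If it balances, the n - 2j unweighed tokens remain with direction unknown: 2(n - 2j) ≤ 3^(k-1) - 1 by the same parity argument. Adding, n ≤ (3^(k-1) - 1) + (3^(k-1) - 1)/2 = (3^k - 3)/2, and the classical three-group strategy achieves this (3 tokens in 2 weighings, 12 in 3, 39 in 4, 120 in 5).
So we need the smallest k with (3^k - 3)/2 ≥ 42.
k = 4: (3^4 - 3)/2 = 39 < 42 ✗
k = 5: (3^5 - 3)/2 = 120 ≥ 42 ✓

5


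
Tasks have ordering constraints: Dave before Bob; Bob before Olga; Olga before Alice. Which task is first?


Constraints: Dave before Bob; Bob before Olga; Olga before Alice
The first task can have nothing scheduled before it, so it must never appear on the right of a 'before'.
Tasks appearing after some 'before': Bob, Olga, Alice.
The only task not in that list is Dave → it is first.

Dave


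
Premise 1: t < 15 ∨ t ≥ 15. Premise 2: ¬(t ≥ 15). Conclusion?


Disjunctive syllogism: P ∨ Q, ¬P ⊢ Q
Disjunction: t < 15 ∨ t ≥ 15
We know it is not the case that t ≥ 15.
By disjunctive syllogism, the other disjunct must be true.

t < 15


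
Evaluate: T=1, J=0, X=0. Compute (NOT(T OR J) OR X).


T OR J = 1
NOT(1) = 0
0 OR 0 = 0

0


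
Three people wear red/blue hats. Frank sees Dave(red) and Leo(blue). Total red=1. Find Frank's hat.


Total red = 1, seen red = 1
Own red = 1 - 1 = 0
Frank's hat is blue.

blue


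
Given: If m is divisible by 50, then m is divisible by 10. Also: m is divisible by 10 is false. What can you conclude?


Modus tollens: P → Q, ¬Q ⊢ ¬P
P: m is divisible by 50
Q: m is divisible by 10
We have P → Q and Q is false.
By modus tollens, P must be false.

It is not the case that m is divisible by 50


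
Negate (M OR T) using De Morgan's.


De Morgan's law: ¬(P ∨ Q) ≡ ¬P ∧ ¬Q
¬(M ∨ T) = ¬M ∧ ¬T

¬M ∧ ¬T


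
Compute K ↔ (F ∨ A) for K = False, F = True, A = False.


K = False, F = True, A = False
Step 1: F ∨ A = True OR False = True
Step 2: K ↔ (True): true when both sides have same truth value.
Result: False ↔ True = False

False


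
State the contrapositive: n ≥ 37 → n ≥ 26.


Original: If n ≥ 37, then n ≥ 26
Contrapositive: If ¬Q, then ¬P
Negate Q: not (n ≥ 26)
Negate P: not (n ≥ 37)

If not (n ≥ 26), then not (n ≥ 37).


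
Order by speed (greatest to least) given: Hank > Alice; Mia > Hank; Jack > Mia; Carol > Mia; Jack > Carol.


Constraints: Hank > Alice; Mia > Hank; Jack > Mia; Carol > Mia; Jack > Carol
Method: at each step, the next-highest is the one remaining person who never appears on the smaller side of a constraint between remaining people.
  Step 1: remaining {Carol, Mia, Jack, Alice, Hank}; on the smaller side: {Carol, Mia, Alice, Hank} → Jack is next (Jack > Mia; Jack > Carol).
  Step 2: remaining {Carol, Mia, Alice, Hank}; on the smaller side: {Mia, Alice, Hank} → Carol is next (Carol > Mia).
  Step 3: remaining {Mia, Alice, Hank}; on the smaller side: {Alice, Hank} → Mia is next (Mia > Hank).
  Step 4: remaining {Alice, Hank}; on the smaller side: {Alice} → Hank is next (Hank > Alice).
  Step 5: only Alice remains → lowest.
Final ranking (highest to lowest):

Jack > Carol > Mia > Hank > Alice


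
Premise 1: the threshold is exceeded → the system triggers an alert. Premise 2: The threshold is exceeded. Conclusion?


Modus ponens: P → Q, P ⊢ Q
P: the threshold is exceeded
Q: the system triggers an alert
We have P → Q and P is true.
By modus ponens, Q must be true.

The system triggers an alert


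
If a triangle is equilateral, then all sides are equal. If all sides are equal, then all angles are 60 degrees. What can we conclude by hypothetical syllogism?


Hypothetical syllogism: P → Q, Q → R ⊢ P → R
Premise 1: a triangle is equilateral → all sides are equal
Premise 2: all sides are equal → all angles are 60 degrees
Chain the implications: the middle term (all sides are equal) links the two.
Conclusion: If a triangle is equilateral, then all angles are 60 degrees.

If a triangle is equilateral, then all angles are 60 degrees.


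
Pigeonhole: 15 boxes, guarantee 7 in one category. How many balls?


Pigeonhole: to guarantee k in one of n categories, need (k-1)×n + 1.
k = 7, n = 15
Minimum = (7-1) × 15 + 1 = 6 × 15 + 1

91


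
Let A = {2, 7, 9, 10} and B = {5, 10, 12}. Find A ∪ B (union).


A = {2, 7, 9, 10}
B = {5, 10, 12}
Operation: union
All elements combined: 2, 5, 7, 9, 10, 12

{2, 5, 7, 9, 10, 12}


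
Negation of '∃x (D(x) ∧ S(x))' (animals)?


Original: ∃x (D(x) ∧ S(x))
Rule: ¬∀→∃, ¬∃→∀, negate predicate.
Negation: ∀x (¬D(x) ∨ ¬S(x))

∀x (¬D(x) ∨ ¬S(x))


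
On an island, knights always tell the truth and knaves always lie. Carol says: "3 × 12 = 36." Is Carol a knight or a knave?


Statement: "3 × 12 = 36."
Actual: 3 × 12 = 36
Claimed: 36
Statement is TRUE → Carol tells the truth → Knight

Knight


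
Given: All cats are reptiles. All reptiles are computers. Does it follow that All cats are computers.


Premise 1: All cats are reptiles.
Premise 2: All reptiles are computers.
Conclusion: All cats are computers.
Barbara syllogism (AAA-1): All A are B, All B are C → All A are C.
Middle term (reptiles) distributed in premise 2.

Valid


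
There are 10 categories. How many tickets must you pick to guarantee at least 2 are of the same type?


Pigeonhole: to guarantee k in one of n categories, need (k-1)×n + 1.
k = 2, n = 10
Minimum = (2-1) × 10 + 1 = 1 × 10 + 1

11


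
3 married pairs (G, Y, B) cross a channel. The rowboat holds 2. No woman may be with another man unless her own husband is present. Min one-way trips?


Label couples G, Y, B (H = husband, W = wife).
Counting alone: 6 people, the rowboat carries 2 and someone must bring it back, so each round trip nets at most +1 on the far side until the last crossing → at least 9 trips. The jealousy constraint makes 9 impossible; the shortest valid schedule has 11:
1. WG+WY →  (far: WG,WY; near: HG,HY,HB,WB)
2. WG ←       (far: WY; near: HG,HY,HB,WG,WB)
3. WG+WB →  (far: WG,WY,WB; near: HG,HY,HB)
4. WG ←       (far: WY,WB; near: HG,HY,HB,WG)
5. HY+HB →  (far: HY,WY,HB,WB; near: HG,WG)
6. HY+WY ←  (far: HB,WB; near: HG,WG,HY,WY)
7. HG+HY →  (far: HG,HY,HB,WB; near: WG,WY)
8. WB ←       (far: HG,HY,HB; near: WG,WY,WB)
9. WG+WY →  (far: HG,WG,HY,WY,HB; near: WB)
10. HB ←      (far: HG,WG,HY,WY; near: HB,WB)
11. HB+WB → (far: all six; near: empty)
In every state each wife is either with her husband or with no other man.
Minimum trips = 11

11


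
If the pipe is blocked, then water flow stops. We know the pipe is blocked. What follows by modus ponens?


Modus ponens: P → Q, P ⊢ Q
P: the pipe is blocked
Q: water flow stops
We have P → Q and P is true.
By modus ponens, Q must be true.

Water flow stops


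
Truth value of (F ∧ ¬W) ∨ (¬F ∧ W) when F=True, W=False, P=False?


F = True, W = False, P = False
Expression: (F ∧ ¬W) ∨ (¬F ∧ W)
Step 1: ¬W = NOT False = True
Step 2: F ∧ ¬W = True AND True = True
Step 3: ¬F = NOT True = False
Step 4: ¬F ∧ W = False AND False = False
Step 5: (True) ∨ (False) = True OR False = True

True


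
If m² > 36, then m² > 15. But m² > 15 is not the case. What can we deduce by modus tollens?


Modus tollens: P → Q, ¬Q ⊢ ¬P
P: m² > 36
Q: m² > 15
We have P → Q and Q is false.
By modus tollens, P must be false.

It is not the case that m² > 36


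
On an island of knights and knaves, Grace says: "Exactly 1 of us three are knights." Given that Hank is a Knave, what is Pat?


Grace claims exactly 1 knights among Grace, Hank, Pat.
Given: Hank is a Knave.

Case 1: Grace is a Knight (tells truth)
  Then exactly 1 of the three are knights.
  Counting Grace, Hank: 1 knight(s) so far. Need 0 more → Pat = Knave.
Case 2: Grace is a Knave (lies)
  Then the count is NOT 1.
  If Pat = Knight, count = 1 = 1 → claim would be true, contradicts lie.
  If Pat = Knave, count = 0 ≠ 1 → lie confirmed ✓

Pat is a Knave.

Knave


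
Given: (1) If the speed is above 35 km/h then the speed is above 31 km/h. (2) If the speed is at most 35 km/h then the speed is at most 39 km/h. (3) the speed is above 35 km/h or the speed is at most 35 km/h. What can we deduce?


Constructive dilemma: (P → Q) ∧ (R → S), P ∨ R ⊢ Q ∨ S
Premise 1: the speed is above 35 km/h → the speed is above 31 km/h
Premise 2: the speed is at most 35 km/h → the speed is at most 39 km/h
Premise 3: the speed is above 35 km/h ∨ the speed is at most 35 km/h
Case 1: Assuming the speed is above 35 km/h, then by Premise 1, the speed is above 31 km/h.
Case 2: Assuming the speed is at most 35 km/h, then by Premise 2, the speed is at most 39 km/h.
Since one of the speed is above 35 km/h or the speed is at most 35 km/h must hold, we get the speed is above 31 km/h or the speed is at most 39 km/h.

The speed is above 31 km/h or the speed is at most 39 km/h.


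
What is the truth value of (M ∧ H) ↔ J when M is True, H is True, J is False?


M = True, H = True, J = False
Step 1: M ∧ H = True AND True = True
Step 2: (True) ↔ J: true when both sides have same truth value.
Result: True ↔ False = False

False


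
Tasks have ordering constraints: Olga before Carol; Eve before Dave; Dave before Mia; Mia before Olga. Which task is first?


Constraints: Olga before Carol; Eve before Dave; Dave before Mia; Mia before Olga
The first task can have nothing scheduled before it, so it must never appear on the right of a 'before'.
Tasks appearing after some 'before': Carol, Dave, Mia, Olga.
The only task not in that list is Eve → it is first.

Eve


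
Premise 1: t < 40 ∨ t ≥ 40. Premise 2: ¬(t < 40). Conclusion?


Disjunctive syllogism: P ∨ Q, ¬P ⊢ Q
Disjunction: t < 40 ∨ t ≥ 40
We know it is not the case that t < 40.
By disjunctive syllogism, the other disjunct must be true.

t ≥ 40


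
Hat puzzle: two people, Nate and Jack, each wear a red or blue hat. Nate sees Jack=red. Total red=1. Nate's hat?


Total red = 1, Jack = red
Red accounted for: 1
Remaining for Nate: 0
Nate's hat is blue.

blue


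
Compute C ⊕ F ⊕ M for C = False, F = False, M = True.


C = False, F = False, M = True
Step 1: C ⊕ F = False XOR False = False
Step 2: False ⊕ M = False XOR True = True
XOR is true when an odd number of operands are true.

True


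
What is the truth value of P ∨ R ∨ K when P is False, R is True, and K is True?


P = False, R = True, K = True
Step 1: P ∨ R = False OR True = True
Step 2: True ∨ K = True OR True = True
OR is true when at least one operand is true.

True


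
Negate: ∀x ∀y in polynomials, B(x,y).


Original: ∀x ∀y B(x,y)
Rule: ¬∀→∃, ¬∃→∀, negate predicate.
Negation: ∃x ∃y ¬B(x,y)

∃x ∃y ¬B(x,y)


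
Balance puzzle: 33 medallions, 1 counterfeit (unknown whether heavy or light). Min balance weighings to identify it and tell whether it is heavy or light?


Let n = 33. 66 possibilities (n medallions × lighter/heavier); each weighing has 3 outcomes.
Bound for k weighings: say the first weighing puts j medallions on each pan. If it tips, the 2j weighed medallions remain suspects (each with a known direction) and k-1 weighings give 3^(k-1) outcomes; 3^(k-1) is odd, so 2j ≤ 3^(k-1) - 1. If it balances, the n - 2j unweighed medallions remain with direction unknown: 2(n - 2j) ≤ 3^(k-1) - 1 by the same parity argument. Adding, n ≤ (3^(k-1) - 1) + (3^(k-1) - 1)/2 = (3^k - 3)/2, and the classical three-group strategy achieves this (3 medallions in 2 weighings, 12 in 3, 39 in 4, 120 in 5).
So we need the smallest k with (3^k - 3)/2 ≥ 33.
k = 3: (3^3 - 3)/2 = 12 < 33 ✗
k = 4: (3^4 - 3)/2 = 39 ≥ 33 ✓

4


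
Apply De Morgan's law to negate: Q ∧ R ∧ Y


De Morgan's law: ¬(P ∧ Q ∧ R) ≡ ¬P ∨ ¬Q ∨ ¬R
¬(Q ∧ R ∧ Y) = ¬Q ∨ ¬R ∨ ¬Y

¬Q ∨ ¬R ∨ ¬Y


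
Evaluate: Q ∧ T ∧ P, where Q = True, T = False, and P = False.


Q = True, T = False, P = False
Step 1: Q ∧ T = True AND False = False
Step 2: (False) ∧ P = (False) AND False = False
AND is true only when ALL operands are true.

False


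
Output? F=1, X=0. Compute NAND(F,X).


F AND X = 0
NOT(0) = 1

1


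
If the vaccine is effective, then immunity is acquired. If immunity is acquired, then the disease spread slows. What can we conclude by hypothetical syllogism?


Hypothetical syllogism: P → Q, Q → R ⊢ P → R
Premise 1: the vaccine is effective → immunity is acquired
Premise 2: immunity is acquired → the disease spread slows
Chain the implications: the middle term (immunity is acquired) links the two.
Conclusion: If the vaccine is effective, then the disease spread slows.

If the vaccine is effective, then the disease spread slows.


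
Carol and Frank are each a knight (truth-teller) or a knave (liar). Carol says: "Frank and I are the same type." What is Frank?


Carol says: "Frank and I are the same type."
Case 1: Carol is a Knight (truth-teller)
  Statement is true → they ARE the same → Frank is also a Knight
Case 2: Carol is a Knave (liar)
  Statement is false → they are NOT the same → Frank is a Knight
In both cases, Frank is a Knight.

Knight


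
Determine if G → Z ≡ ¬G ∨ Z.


Expression 1: G → Z
Expression 2: ¬G ∨ Z
Truth table (G Z | Expr1 Expr2):
  T T |   T     T
  T F |   F     F
  F T |   T     T
  F F |   T     T
All 4 rows agree, so the expressions are logically equivalent.

Yes


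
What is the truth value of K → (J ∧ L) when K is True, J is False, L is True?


K = True, J = False, L = True
Step 1: J ∧ L = False AND True = False
Step 2: K → (False): false only when K=True and consequent=False.
Result: False

False


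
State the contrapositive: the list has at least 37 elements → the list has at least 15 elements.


Original: If the list has at least 37 elements, then the list has at least 15 elements
Contrapositive: If ¬Q, then ¬P
Negate Q: not (the list has at least 15 elements)
Negate P: not (the list has at least 37 elements)

If not (the list has at least 15 elements), then not (the list has at least 37 elements).


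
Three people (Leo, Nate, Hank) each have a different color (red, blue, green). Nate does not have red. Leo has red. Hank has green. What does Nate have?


From clues:
  Hank → green
  Leo → red
By elimination, Nate gets the remaining.

blue


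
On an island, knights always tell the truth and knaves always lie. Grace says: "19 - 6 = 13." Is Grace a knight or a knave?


Statement: "19 - 6 = 13."
Actual: 19 - 6 = 13
Claimed: 13
Statement is TRUE → Grace tells the truth → Knight

Knight


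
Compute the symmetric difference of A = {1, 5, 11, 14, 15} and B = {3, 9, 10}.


A = {1, 5, 11, 14, 15}
B = {3, 9, 10}
Operation: symmetric difference
In A only: [1, 5, 11, 14, 15], in B only: [3, 9, 10]

{1, 3, 5, 9, 10, 11, 14, 15}


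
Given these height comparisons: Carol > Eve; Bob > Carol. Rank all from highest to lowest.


Constraints: Carol > Eve; Bob > Carol
Method: at each step, the next-highest is the one remaining person who never appears on the smaller side of a constraint between remaining people.
  Step 1: remaining {Bob, Eve, Carol}; on the smaller side: {Eve, Carol} → Bob is next (Bob > Carol).
  Step 2: remaining {Eve, Carol}; on the smaller side: {Eve} → Carol is next (Carol > Eve).
  Step 3: only Eve remains → lowest.
Final ranking (highest to lowest):

Bob > Carol > Eve


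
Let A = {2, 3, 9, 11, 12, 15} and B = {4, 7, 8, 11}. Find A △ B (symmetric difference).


A = {2, 3, 9, 11, 12, 15}
B = {4, 7, 8, 11}
Operation: symmetric difference
In A only: [2, 3, 9, 12, 15], in B only: [4, 7, 8]

{2, 3, 4, 7, 8, 9, 12, 15}


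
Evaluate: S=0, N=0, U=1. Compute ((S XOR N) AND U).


S XOR N = 0^0 = 0
0 AND 1 = 0

0


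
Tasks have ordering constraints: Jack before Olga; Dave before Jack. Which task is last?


Constraints: Jack before Olga; Dave before Jack
The last task can have nothing scheduled after it, so it must never appear on the left of a 'before'.
Tasks appearing before some other task: Jack, Dave.
The only task not in that list is Olga → it is last.

Olga


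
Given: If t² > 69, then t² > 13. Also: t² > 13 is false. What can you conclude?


Modus tollens: P → Q, ¬Q ⊢ ¬P
P: t² > 69
Q: t² > 13
We have P → Q and Q is false.
By modus tollens, P must be false.

It is not the case that t² > 69


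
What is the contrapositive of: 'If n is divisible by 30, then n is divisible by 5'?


Original: If n is divisible by 30, then n is divisible by 5
Contrapositive: If ¬Q, then ¬P
Negate Q: not (n is divisible by 5)
Negate P: not (n is divisible by 30)

If not (n is divisible by 5), then not (n is divisible by 30).


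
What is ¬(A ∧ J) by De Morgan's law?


De Morgan's law: ¬(P ∧ Q) ≡ ¬P ∨ ¬Q
¬(A ∧ J) = ¬A ∨ ¬J

¬A ∨ ¬J


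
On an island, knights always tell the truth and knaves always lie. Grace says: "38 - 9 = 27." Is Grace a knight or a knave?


Statement: "38 - 9 = 27."
Actual: 38 - 9 = 29
Claimed: 27
Statement is FALSE → Grace lies → Knave

Knave


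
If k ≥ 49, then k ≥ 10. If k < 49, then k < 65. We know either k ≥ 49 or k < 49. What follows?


Constructive dilemma: (P → Q) ∧ (R → S), P ∨ R ⊢ Q ∨ S
Premise 1: k ≥ 49 → k ≥ 10
Premise 2: k < 49 → k < 65
Premise 3: k ≥ 49 ∨ k < 49
Case 1: Assuming k ≥ 49, then by Premise 1, k ≥ 10.
Case 2: Assuming k < 49, then by Premise 2, k < 65.
Since one of k ≥ 49 or k < 49 must hold, we get k ≥ 10 or k < 65.

k ≥ 10 or k < 65.


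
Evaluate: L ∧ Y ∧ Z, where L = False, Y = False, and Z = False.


L = False, Y = False, Z = False
Step 1: L ∧ Y = False AND False = False
Step 2: (False) ∧ Z = (False) AND False = False
AND is true only when ALL operands are true.

False


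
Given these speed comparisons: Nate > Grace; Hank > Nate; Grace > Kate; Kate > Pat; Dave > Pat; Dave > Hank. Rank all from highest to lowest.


Constraints: Nate > Grace; Hank > Nate; Grace > Kate; Kate > Pat; Dave > Pat; Dave > Hank
Method: at each step, the next-highest is the one remaining person who never appears on the smaller side of a constraint between remaining people.
  Step 1: remaining {Dave, Pat, Grace, Nate, Hank, Kate}; on the smaller side: {Pat, Grace, Nate, Hank, Kate} → Dave is next (Dave > Pat; Dave > Hank).
  Step 2: remaining {Pat, Grace, Nate, Hank, Kate}; on the smaller side: {Pat, Grace, Nate, Kate} → Hank is next (Hank > Nate).
  Step 3: remaining {Pat, Grace, Nate, Kate}; on the smaller side: {Pat, Grace, Kate} → Nate is next (Nate > Grace).
  Step 4: remaining {Pat, Grace, Kate}; on the smaller side: {Pat, Kate} → Grace is next (Grace > Kate).
  Step 5: remaining {Pat, Kate}; on the smaller side: {Pat} → Kate is next (Kate > Pat).
  Step 6: only Pat remains → lowest.
Final ranking (highest to lowest):

Dave > Hank > Nate > Grace > Kate > Pat


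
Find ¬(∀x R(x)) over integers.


Original: ∀x R(x)
Rule: ¬∀→∃, ¬∃→∀, negate predicate.
Negation: ∃x ¬R(x)

∃x ¬R(x)


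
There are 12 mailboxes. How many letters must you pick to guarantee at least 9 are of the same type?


Pigeonhole: to guarantee k in one of n categories, need (k-1)×n + 1.
k = 9, n = 12
Minimum = (9-1) × 12 + 1 = 8 × 12 + 1

97


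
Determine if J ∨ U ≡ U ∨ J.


Expression 1: J ∨ U
Expression 2: U ∨ J
Truth table (J U | Expr1 Expr2):
  T T |   T     T
  T F |   T     T
  F T |   T     T
  F F |   F     F
All 4 rows agree, so the expressions are logically equivalent.

Yes


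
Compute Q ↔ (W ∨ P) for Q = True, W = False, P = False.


Q = True, W = False, P = False
Step 1: W ∨ P = False OR False = False
Step 2: Q ↔ (False): true when both sides have same truth value.
Result: True ↔ False = False

False


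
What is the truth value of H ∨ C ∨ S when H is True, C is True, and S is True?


H = True, C = True, S = True
Step 1: H ∨ C = True OR True = True
Step 2: True ∨ S = True OR True = True
OR is true when at least one operand is true.

True


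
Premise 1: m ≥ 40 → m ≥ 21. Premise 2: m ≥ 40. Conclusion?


Modus ponens: P → Q, P ⊢ Q
P: m ≥ 40
Q: m ≥ 21
We have P → Q and P is true.
By modus ponens, Q must be true.

m ≥ 21


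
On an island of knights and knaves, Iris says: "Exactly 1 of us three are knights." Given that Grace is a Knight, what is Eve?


Iris claims exactly 1 knights among Iris, Grace, Eve.
Given: Grace is a Knight.

Case 1: Iris is a Knight (tells truth)
  Then exactly 1 of the three are knights.
  Counting Iris, Grace: 2 knight(s) so far. Need -1 more → impossible.
Case 2: Iris is a Knave (lies)
  Then the count is NOT 1.
  If Eve = Knave, count = 1 = 1 → claim would be true, contradicts lie.
  If Eve = Knight, count = 2 ≠ 1 → lie confirmed ✓

Eve is a Knight.

Knight


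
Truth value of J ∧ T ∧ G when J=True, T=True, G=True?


J = True, T = True, G = True
Expression: J ∧ T ∧ G
Step 1: J ∧ T = True AND True = True
Step 2: (True) ∧ G = True AND True = True

True


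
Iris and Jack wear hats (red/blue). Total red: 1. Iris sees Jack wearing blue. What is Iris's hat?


Total red = 1, Jack = blue
Red accounted for: 0
Remaining for Iris: 1
Iris's hat is red.

red


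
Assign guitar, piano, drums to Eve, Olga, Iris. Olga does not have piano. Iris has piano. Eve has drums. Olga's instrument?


From clues:
  Iris → piano
  Eve → drums
By elimination, Olga gets the remaining.

guitar


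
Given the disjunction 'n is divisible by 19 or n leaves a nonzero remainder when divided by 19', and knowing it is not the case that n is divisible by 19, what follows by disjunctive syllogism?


Disjunctive syllogism: P ∨ Q, ¬P ⊢ Q
Disjunction: n is divisible by 19 ∨ n leaves a nonzero remainder when divided by 19
We know it is not the case that n is divisible by 19.
By disjunctive syllogism, the other disjunct must be true.

n leaves a nonzero remainder when divided by 19


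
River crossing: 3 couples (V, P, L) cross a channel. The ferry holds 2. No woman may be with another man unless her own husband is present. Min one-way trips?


Label couples V, P, L (H = husband, W = wife).
Counting alone: 6 people, the ferry carries 2 and someone must bring it back, so each round trip nets at most +1 on the far side until the last crossing → at least 9 trips. The jealousy constraint makes 9 impossible; the shortest valid schedule has 11:
1. WV+WP →  (far: WV,WP; near: HV,HP,HL,WL)
2. WV ←       (far: WP; near: HV,HP,HL,WV,WL)
3. WV+WL →  (far: WV,WP,WL; near: HV,HP,HL)
4. WV ←       (far: WP,WL; near: HV,HP,HL,WV)
5. HP+HL →  (far: HP,WP,HL,WL; near: HV,WV)
6. HP+WP ←  (far: HL,WL; near: HV,WV,HP,WP)
7. HV+HP →  (far: HV,HP,HL,WL; near: WV,WP)
8. WL ←       (far: HV,HP,HL; near: WV,WP,WL)
9. WV+WP →  (far: HV,WV,HP,WP,HL; near: WL)
10. HL ←      (far: HV,WV,HP,WP; near: HL,WL)
11. HL+WL → (far: all six; near: empty)
In every state each wife is either with her husband or with no other man.
Minimum trips = 11

11


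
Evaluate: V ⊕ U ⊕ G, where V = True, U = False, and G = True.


V = True, U = False, G = True
Step 1: V ⊕ U = True XOR False = True
Step 2: True ⊕ G = True XOR True = False
XOR is true when an odd number of operands are true.

False


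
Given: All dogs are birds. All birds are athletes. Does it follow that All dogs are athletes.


Premise 1: All dogs are birds.
Premise 2: All birds are athletes.
Conclusion: All dogs are athletes.
Barbara syllogism (AAA-1): All A are B, All B are C → All A are C.
Middle term (birds) distributed in premise 2.

Valid


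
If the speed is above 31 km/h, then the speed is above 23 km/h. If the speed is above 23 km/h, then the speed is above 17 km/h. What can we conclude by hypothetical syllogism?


Hypothetical syllogism: P → Q, Q → R ⊢ P → R
Premise 1: the speed is above 31 km/h → the speed is above 23 km/h
Premise 2: the speed is above 23 km/h → the speed is above 17 km/h
Chain the implications: the middle term (the speed is above 23 km/h) links the two.
Conclusion: If the speed is above 31 km/h, then the speed is above 17 km/h.

If the speed is above 31 km/h, then the speed is above 17 km/h.


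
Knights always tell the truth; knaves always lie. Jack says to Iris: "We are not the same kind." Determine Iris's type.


Jack says: "We are not the same kind."
Case 1: Jack is a Knight (truth-teller)
  Statement is true → they ARE different → Iris is a Knave
Case 2: Jack is a Knave (liar)
  Statement is false → they are NOT different → Iris is a Knave
In both cases, Iris is a Knave.

Knave


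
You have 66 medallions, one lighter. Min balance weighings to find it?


Each weighing has 3 outcomes (left heavy / balance / right heavy), so k weighings distinguish at most 3^k cases; splitting into three near-equal groups achieves this.
Need 3^k ≥ 66: 3^3 = 27 < 66 ≤ 3^4 = 81
k = ⌈log₃(66)⌉ = 4

4


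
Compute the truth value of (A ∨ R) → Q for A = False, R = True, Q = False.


A = False, R = True, Q = False
Step 1: A ∨ R = False OR True = True
Step 2: (True) → Q: false only when antecedent=True and Q=False.
Result: False

False


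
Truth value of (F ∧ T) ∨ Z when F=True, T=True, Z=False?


F = True, T = True, Z = False
Expression: (F ∧ T) ∨ Z
Step 1: F ∧ T = True AND True = True
Step 2: (True) ∨ Z = True OR False = True

True


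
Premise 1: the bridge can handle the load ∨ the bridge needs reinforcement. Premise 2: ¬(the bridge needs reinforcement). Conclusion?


Disjunctive syllogism: P ∨ Q, ¬P ⊢ Q
Disjunction: the bridge can handle the load ∨ the bridge needs reinforcement
We know it is not the case that the bridge needs reinforcement.
By disjunctive syllogism, the other disjunct must be true.

The bridge can handle the load


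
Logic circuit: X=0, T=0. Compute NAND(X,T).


X AND T = 0
NOT(0) = 1

1


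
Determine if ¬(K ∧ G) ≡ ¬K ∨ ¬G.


Expression 1: ¬(K ∧ G)
Expression 2: ¬K ∨ ¬G
Truth table (K G | Expr1 Expr2):
  T T |   F     F
  T F |   T     T
  F T |   T     T
  F F |   T     T
All 4 rows agree, so the expressions are logically equivalent.

Yes


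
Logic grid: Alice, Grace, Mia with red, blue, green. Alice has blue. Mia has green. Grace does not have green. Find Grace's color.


From clues:
  Mia → green
  Alice → blue
By elimination, Grace gets the remaining.

red


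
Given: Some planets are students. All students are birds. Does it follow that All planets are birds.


Premise 1: Some planets are students.
Premise 2: All students are birds.
Conclusion: All planets are birds.
Fallacy: illicit minor. The minor term (planets) is distributed in the conclusion ('All planets ...') but undistributed in its premise ('Some planets are students' doesn't cover all planets).
Only 'Some planets are birds' follows, not 'All'.

Invalid


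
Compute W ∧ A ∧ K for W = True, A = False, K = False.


W = True, A = False, K = False
Step 1: W ∧ A = True AND False = False
Step 2: (False) ∧ K = (False) AND False = False
AND is true only when ALL operands are true.

False


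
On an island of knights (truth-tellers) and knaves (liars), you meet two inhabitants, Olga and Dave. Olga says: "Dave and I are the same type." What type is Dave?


Olga says: "Dave and I are the same type."
Case 1: Olga is a Knight (truth-teller)
  Statement is true → they ARE the same → Dave is also a Knight
Case 2: Olga is a Knave (liar)
  Statement is false → they are NOT the same → Dave is a Knight
In both cases, Dave is a Knight.

Knight


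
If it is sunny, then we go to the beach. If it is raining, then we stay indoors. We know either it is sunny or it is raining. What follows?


Constructive dilemma: (P → Q) ∧ (R → S), P ∨ R ⊢ Q ∨ S
Premise 1: it is sunny → we go to the beach
Premise 2: it is raining → we stay indoors
Premise 3: it is sunny ∨ it is raining
Case 1: Assuming it is sunny, then by Premise 1, we go to the beach.
Case 2: Assuming it is raining, then by Premise 2, we stay indoors.
Since one of it is sunny or it is raining must hold, we get we go to the beach or we stay indoors.

We go to the beach or we stay indoors.


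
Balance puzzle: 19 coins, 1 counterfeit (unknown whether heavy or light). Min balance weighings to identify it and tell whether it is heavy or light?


Let n = 19. 38 possibilities (n coins × lighter/heavier); each weighing has 3 outcomes.
Bound for k weighings: say the first weighing puts j coins on each pan. If it tips, the 2j weighed coins remain suspects (each with a known direction) and k-1 weighings give 3^(k-1) outcomes; 3^(k-1) is odd, so 2j ≤ 3^(k-1) - 1. If it balances, the n - 2j unweighed coins remain with direction unknown: 2(n - 2j) ≤ 3^(k-1) - 1 by the same parity argument. Adding, n ≤ (3^(k-1) - 1) + (3^(k-1) - 1)/2 = (3^k - 3)/2, and the classical three-group strategy achieves this (3 coins in 2 weighings, 12 in 3, 39 in 4, 120 in 5).
So we need the smallest k with (3^k - 3)/2 ≥ 19.
k = 3: (3^3 - 3)/2 = 12 < 19 ✗
k = 4: (3^4 - 3)/2 = 39 ≥ 19 ✓

4


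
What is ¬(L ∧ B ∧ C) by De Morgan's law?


De Morgan's law: ¬(P ∧ Q ∧ R) ≡ ¬P ∨ ¬Q ∨ ¬R
¬(L ∧ B ∧ C) = ¬L ∨ ¬B ∨ ¬C

¬L ∨ ¬B ∨ ¬C


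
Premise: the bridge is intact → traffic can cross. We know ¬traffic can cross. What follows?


Modus tollens: P → Q, ¬Q ⊢ ¬P
P: the bridge is intact
Q: traffic can cross
We have P → Q and Q is false.
By modus tollens, P must be false.

It is not the case that the bridge is intact


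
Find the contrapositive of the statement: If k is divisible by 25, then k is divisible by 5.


Original: If k is divisible by 25, then k is divisible by 5
Contrapositive: If ¬Q, then ¬P
Negate Q: not (k is divisible by 5)
Negate P: not (k is divisible by 25)

If not (k is divisible by 5), then not (k is divisible by 25).


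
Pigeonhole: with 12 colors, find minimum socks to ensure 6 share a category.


Pigeonhole: to guarantee k in one of n categories, need (k-1)×n + 1.
k = 6, n = 12
Minimum = (6-1) × 12 + 1 = 5 × 12 + 1

61


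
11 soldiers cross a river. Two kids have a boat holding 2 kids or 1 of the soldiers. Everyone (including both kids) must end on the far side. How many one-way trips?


Per crossing of one of the soldiers: kids→, one←, one of the soldiers→, one← = 4 trips
11 × 4 = 44, + 1 final kids→ = 45
Minimum trips = 45

45


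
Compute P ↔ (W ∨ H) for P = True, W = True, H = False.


P = True, W = True, H = False
Step 1: W ∨ H = True OR False = True
Step 2: P ↔ (True): true when both sides have same truth value.
Result: True ↔ True = True

True


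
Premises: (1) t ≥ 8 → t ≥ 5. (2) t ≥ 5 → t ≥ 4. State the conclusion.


Hypothetical syllogism: P → Q, Q → R ⊢ P → R
Premise 1: t ≥ 8 → t ≥ 5
Premise 2: t ≥ 5 → t ≥ 4
Chain the implications: the middle term (t ≥ 5) links the two.
Conclusion: If t ≥ 8, then t ≥ 4.

If t ≥ 8, then t ≥ 4.


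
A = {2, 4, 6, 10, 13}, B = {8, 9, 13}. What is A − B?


A = {2, 4, 6, 10, 13}
B = {8, 9, 13}
Operation: difference A − B
In A but not B: 2, 4, 6, 10

{2, 4, 6, 10}


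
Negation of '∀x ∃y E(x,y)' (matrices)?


Original: ∀x ∃y E(x,y)
Rule: ¬∀→∃, ¬∃→∀, negate predicate.
Negation: ∃x ∀y ¬E(x,y)

∃x ∀y ¬E(x,y)


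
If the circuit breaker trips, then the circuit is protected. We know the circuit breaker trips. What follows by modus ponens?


Modus ponens: P → Q, P ⊢ Q
P: the circuit breaker trips
Q: the circuit is protected
We have P → Q and P is true.
By modus ponens, Q must be true.

The circuit is protected


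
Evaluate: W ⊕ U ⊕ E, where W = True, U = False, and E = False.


W = True, U = False, E = False
Step 1: W ⊕ U = True XOR False = True
Step 2: True ⊕ E = True XOR False = True
XOR is true when an odd number of operands are true.

True


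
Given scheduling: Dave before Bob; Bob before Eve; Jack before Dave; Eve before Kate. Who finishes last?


Constraints: Dave before Bob; Bob before Eve; Jack before Dave; Eve before Kate
The last task can have nothing scheduled after it, so it must never appear on the left of a 'before'.
Tasks appearing before some other task: Dave, Bob, Jack, Eve.
The only task not in that list is Kate → it is last.

Kate


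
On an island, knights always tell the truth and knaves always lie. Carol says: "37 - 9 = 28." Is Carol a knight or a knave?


Statement: "37 - 9 = 28."
Actual: 37 - 9 = 28
Claimed: 28
Statement is TRUE → Carol tells the truth → Knight

Knight


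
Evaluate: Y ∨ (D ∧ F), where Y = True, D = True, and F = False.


Y = True, D = True, F = False
Step 1: D ∧ F = True AND False = False
Step 2: Y ∨ False = True OR False = True
AND evaluated first (higher precedence); then OR applied.

True


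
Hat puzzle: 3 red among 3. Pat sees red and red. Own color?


Total red = 3, seen red = 2
Own red = 3 - 2 = 1
Pat's hat is red.

red


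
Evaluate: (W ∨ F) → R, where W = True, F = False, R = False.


W = True, F = False, R = False
Step 1: W ∨ F = True OR False = True
Step 2: (True) → R: false only when antecedent=True and R=False.
Result: False

False


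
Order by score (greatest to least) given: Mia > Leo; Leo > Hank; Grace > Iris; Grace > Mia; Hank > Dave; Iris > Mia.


Constraints: Mia > Leo; Leo > Hank; Grace > Iris; Grace > Mia; Hank > Dave; Iris > Mia
Method: at each step, the next-highest is the one remaining person who never appears on the smaller side of a constraint between remaining people.
  Step 1: remaining {Hank, Grace, Iris, Leo, Mia, Dave}; on the smaller side: {Hank, Iris, Leo, Mia, Dave} → Grace is next (Grace > Iris; Grace > Mia).
  Step 2: remaining {Hank, Iris, Leo, Mia, Dave}; on the smaller side: {Hank, Leo, Mia, Dave} → Iris is next (Iris > Mia).
  Step 3: remaining {Hank, Leo, Mia, Dave}; on the smaller side: {Hank, Leo, Dave} → Mia is next (Mia > Leo).
  Step 4: remaining {Hank, Leo, Dave}; on the smaller side: {Hank, Dave} → Leo is next (Leo > Hank).
  Step 5: remaining {Hank, Dave}; on the smaller side: {Dave} → Hank is next (Hank > Dave).
  Step 6: only Dave remains → lowest.
Final ranking (highest to lowest):

Grace > Iris > Mia > Leo > Hank > Dave


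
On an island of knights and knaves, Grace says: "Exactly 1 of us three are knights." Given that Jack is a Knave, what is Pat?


Grace claims exactly 1 knights among Grace, Jack, Pat.
Given: Jack is a Knave.

Case 1: Grace is a Knight (tells truth)
  Then exactly 1 of the three are knights.
  Counting Grace, Jack: 1 knight(s) so far. Need 0 more → Pat = Knave.
Case 2: Grace is a Knave (lies)
  Then the count is NOT 1.
  If Pat = Knight, count = 1 = 1 → claim would be true, contradicts lie.
  If Pat = Knave, count = 0 ≠ 1 → lie confirmed ✓

Pat is a Knave.

Knave


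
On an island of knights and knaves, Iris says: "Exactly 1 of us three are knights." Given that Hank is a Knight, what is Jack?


Iris claims exactly 1 knights among Iris, Hank, Jack.
Given: Hank is a Knight.

Case 1: Iris is a Knight (tells truth)
  Then exactly 1 of the three are knights.
  Counting Iris, Hank: 2 knight(s) so far. Need -1 more → impossible.
Case 2: Iris is a Knave (lies)
  Then the count is NOT 1.
  If Jack = Knave, count = 1 = 1 → claim would be true, contradicts lie.
  If Jack = Knight, count = 2 ≠ 1 → lie confirmed ✓

Jack is a Knight.

Knight


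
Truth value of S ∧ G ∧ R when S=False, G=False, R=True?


S = False, G = False, R = True
Expression: S ∧ G ∧ R
Step 1: S ∧ G = False AND False = False
Step 2: (False) ∧ R = False AND True = False

False


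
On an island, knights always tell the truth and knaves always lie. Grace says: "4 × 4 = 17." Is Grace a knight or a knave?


Statement: "4 × 4 = 17."
Actual: 4 × 4 = 16
Claimed: 17
Statement is FALSE → Grace lies → Knave

Knave


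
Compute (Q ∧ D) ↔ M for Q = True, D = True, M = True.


Q = True, D = True, M = True
Step 1: Q ∧ D = True AND True = True
Step 2: (True) ↔ M: true when both sides have same truth value.
Result: True ↔ True = True

True


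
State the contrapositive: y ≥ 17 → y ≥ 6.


Original: If y ≥ 17, then y ≥ 6
Contrapositive: If ¬Q, then ¬P
Negate Q: not (y ≥ 6)
Negate P: not (y ≥ 17)

If not (y ≥ 6), then not (y ≥ 17).


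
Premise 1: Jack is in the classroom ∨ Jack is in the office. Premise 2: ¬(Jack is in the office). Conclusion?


Disjunctive syllogism: P ∨ Q, ¬P ⊢ Q
Disjunction: Jack is in the classroom ∨ Jack is in the office
We know it is not the case that Jack is in the office.
By disjunctive syllogism, the other disjunct must be true.

Jack is in the classroom


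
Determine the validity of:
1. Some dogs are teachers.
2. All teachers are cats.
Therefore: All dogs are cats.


Premise 1: Some dogs are teachers.
Premise 2: All teachers are cats.
Conclusion: All dogs are cats.
Fallacy: illicit minor. The minor term (dogs) is distributed in the conclusion ('All dogs ...') but undistributed in its premise ('Some dogs are teachers' doesn't cover all dogs).
Only 'Some dogs are cats' follows, not 'All'.

Invalid


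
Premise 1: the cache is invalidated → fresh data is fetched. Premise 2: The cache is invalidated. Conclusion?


Modus ponens: P → Q, P ⊢ Q
P: the cache is invalidated
Q: fresh data is fetched
We have P → Q and P is true.
By modus ponens, Q must be true.

Fresh data is fetched


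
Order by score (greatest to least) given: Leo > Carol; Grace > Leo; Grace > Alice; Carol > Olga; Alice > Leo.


Constraints: Leo > Carol; Grace > Leo; Grace > Alice; Carol > Olga; Alice > Leo
Method: at each step, the next-highest is the one remaining person who never appears on the smaller side of a constraint between remaining people.
  Step 1: remaining {Leo, Alice, Grace, Carol, Olga}; on the smaller side: {Leo, Alice, Carol, Olga} → Grace is next (Grace > Leo; Grace > Alice).
  Step 2: remaining {Leo, Alice, Carol, Olga}; on the smaller side: {Leo, Carol, Olga} → Alice is next (Alice > Leo).
  Step 3: remaining {Leo, Carol, Olga}; on the smaller side: {Carol, Olga} → Leo is next (Leo > Carol).
  Step 4: remaining {Carol, Olga}; on the smaller side: {Olga} → Carol is next (Carol > Olga).
  Step 5: only Olga remains → lowest.
Final ranking (highest to lowest):

Grace > Alice > Leo > Carol > Olga
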